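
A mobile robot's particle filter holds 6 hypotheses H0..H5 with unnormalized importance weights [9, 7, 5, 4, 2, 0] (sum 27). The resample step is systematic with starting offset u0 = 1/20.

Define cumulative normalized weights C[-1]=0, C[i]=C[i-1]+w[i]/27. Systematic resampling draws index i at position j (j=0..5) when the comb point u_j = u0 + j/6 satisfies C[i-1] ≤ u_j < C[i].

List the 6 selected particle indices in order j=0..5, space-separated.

0 0 1 1 2 3

C = [1/3, 16/27, 7/9, 25/27, 1, 1]
j=0: u_0=1/20 ∈ [0, 1/3) → index 0
j=1: u_1=13/60 ∈ [0, 1/3) → index 0
j=2: u_2=23/60 ∈ [1/3, 16/27) → index 1
j=3: u_3=11/20 ∈ [1/3, 16/27) → index 1
j=4: u_4=43/60 ∈ [16/27, 7/9) → index 2
j=5: u_5=53/60 ∈ [7/9, 25/27) → index 3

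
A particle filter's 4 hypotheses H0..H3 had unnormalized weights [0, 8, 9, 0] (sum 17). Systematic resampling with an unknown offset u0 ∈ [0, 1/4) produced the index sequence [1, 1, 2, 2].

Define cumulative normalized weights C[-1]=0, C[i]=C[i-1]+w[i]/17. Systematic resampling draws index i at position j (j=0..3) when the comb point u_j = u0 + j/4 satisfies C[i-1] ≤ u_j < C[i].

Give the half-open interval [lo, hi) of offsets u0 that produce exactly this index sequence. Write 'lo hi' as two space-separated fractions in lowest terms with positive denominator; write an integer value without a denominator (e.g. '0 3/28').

C = [0, 8/17, 1, 1]
j=0 picked index 1: u0 ∈ [0, 8/17)
j=1 picked index 1: u0 ∈ [-1/4, 15/68)
j=2 picked index 2: u0 ∈ [-1/34, 1/2)
j=3 picked index 2: u0 ∈ [-19/68, 1/4)
intersection: [0, 15/68)

0 15/68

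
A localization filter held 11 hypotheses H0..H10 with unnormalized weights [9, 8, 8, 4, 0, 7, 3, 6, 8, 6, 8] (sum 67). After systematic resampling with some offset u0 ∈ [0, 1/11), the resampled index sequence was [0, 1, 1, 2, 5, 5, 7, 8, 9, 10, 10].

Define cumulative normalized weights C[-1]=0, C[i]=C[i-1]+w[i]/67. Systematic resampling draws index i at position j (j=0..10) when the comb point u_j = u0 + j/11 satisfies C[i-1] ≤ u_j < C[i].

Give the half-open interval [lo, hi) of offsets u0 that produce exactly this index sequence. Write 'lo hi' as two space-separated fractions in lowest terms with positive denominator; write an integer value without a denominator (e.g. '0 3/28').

51/737 53/737

C = [9/67, 17/67, 25/67, 29/67, 29/67, 36/67, 39/67, 45/67, 53/67, 59/67, 1]
j=0 picked index 0: u0 ∈ [0, 9/67)
j=1 picked index 1: u0 ∈ [32/737, 120/737)
j=2 picked index 1: u0 ∈ [-35/737, 53/737)
j=3 picked index 2: u0 ∈ [-14/737, 74/737)
j=4 picked index 5: u0 ∈ [51/737, 128/737)
j=5 picked index 5: u0 ∈ [-16/737, 61/737)
j=6 picked index 7: u0 ∈ [27/737, 93/737)
j=7 picked index 8: u0 ∈ [26/737, 114/737)
j=8 picked index 9: u0 ∈ [47/737, 113/737)
j=9 picked index 10: u0 ∈ [46/737, 2/11)
j=10 picked index 10: u0 ∈ [-21/737, 1/11)
intersection: [51/737, 53/737)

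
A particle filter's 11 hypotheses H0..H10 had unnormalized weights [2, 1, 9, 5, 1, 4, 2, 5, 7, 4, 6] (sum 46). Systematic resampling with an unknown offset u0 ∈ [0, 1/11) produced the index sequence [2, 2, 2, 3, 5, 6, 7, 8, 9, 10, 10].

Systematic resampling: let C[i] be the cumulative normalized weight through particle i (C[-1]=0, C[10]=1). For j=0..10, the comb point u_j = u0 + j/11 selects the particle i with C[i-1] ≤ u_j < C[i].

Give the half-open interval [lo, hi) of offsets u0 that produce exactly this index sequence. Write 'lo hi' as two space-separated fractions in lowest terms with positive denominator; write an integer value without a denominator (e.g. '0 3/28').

C = [1/23, 3/46, 6/23, 17/46, 9/23, 11/23, 12/23, 29/46, 18/23, 20/23, 1]
j=0 picked index 2: u0 ∈ [3/46, 6/23)
j=1 picked index 2: u0 ∈ [-13/506, 43/253)
j=2 picked index 2: u0 ∈ [-59/506, 20/253)
j=3 picked index 3: u0 ∈ [-3/253, 49/506)
j=4 picked index 5: u0 ∈ [7/253, 29/253)
j=5 picked index 6: u0 ∈ [6/253, 17/253)
j=6 picked index 7: u0 ∈ [-6/253, 43/506)
j=7 picked index 8: u0 ∈ [-3/506, 37/253)
j=8 picked index 9: u0 ∈ [14/253, 36/253)
j=9 picked index 10: u0 ∈ [13/253, 2/11)
j=10 picked index 10: u0 ∈ [-10/253, 1/11)
intersection: [3/46, 17/253)

3/46 17/253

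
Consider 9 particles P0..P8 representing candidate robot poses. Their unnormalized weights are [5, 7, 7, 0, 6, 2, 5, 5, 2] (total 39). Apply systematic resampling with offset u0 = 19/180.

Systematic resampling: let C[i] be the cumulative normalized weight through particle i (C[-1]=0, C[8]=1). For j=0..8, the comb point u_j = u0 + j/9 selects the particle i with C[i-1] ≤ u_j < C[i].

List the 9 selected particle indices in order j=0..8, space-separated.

C = [5/39, 4/13, 19/39, 19/39, 25/39, 9/13, 32/39, 37/39, 1]
j=0: u_0=19/180 ∈ [0, 5/39) → index 0
j=1: u_1=13/60 ∈ [5/39, 4/13) → index 1
j=2: u_2=59/180 ∈ [4/13, 19/39) → index 2
j=3: u_3=79/180 ∈ [4/13, 19/39) → index 2
j=4: u_4=11/20 ∈ [19/39, 25/39) → index 4
j=5: u_5=119/180 ∈ [25/39, 9/13) → index 5
j=6: u_6=139/180 ∈ [9/13, 32/39) → index 6
j=7: u_7=53/60 ∈ [32/39, 37/39) → index 7
j=8: u_8=179/180 ∈ [37/39, 1) → index 8

0 1 2 2 4 5 6 7 8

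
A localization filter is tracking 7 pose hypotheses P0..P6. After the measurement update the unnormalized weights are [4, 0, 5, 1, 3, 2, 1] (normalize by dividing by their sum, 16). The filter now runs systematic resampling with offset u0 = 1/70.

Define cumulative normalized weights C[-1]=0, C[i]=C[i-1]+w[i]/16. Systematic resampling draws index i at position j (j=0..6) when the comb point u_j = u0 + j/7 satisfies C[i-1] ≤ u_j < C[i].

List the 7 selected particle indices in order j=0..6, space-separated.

C = [1/4, 1/4, 9/16, 5/8, 13/16, 15/16, 1]
j=0: u_0=1/70 ∈ [0, 1/4) → index 0
j=1: u_1=11/70 ∈ [0, 1/4) → index 0
j=2: u_2=3/10 ∈ [1/4, 9/16) → index 2
j=3: u_3=31/70 ∈ [1/4, 9/16) → index 2
j=4: u_4=41/70 ∈ [9/16, 5/8) → index 3
j=5: u_5=51/70 ∈ [5/8, 13/16) → index 4
j=6: u_6=61/70 ∈ [13/16, 15/16) → index 5

0 0 2 2 3 4 5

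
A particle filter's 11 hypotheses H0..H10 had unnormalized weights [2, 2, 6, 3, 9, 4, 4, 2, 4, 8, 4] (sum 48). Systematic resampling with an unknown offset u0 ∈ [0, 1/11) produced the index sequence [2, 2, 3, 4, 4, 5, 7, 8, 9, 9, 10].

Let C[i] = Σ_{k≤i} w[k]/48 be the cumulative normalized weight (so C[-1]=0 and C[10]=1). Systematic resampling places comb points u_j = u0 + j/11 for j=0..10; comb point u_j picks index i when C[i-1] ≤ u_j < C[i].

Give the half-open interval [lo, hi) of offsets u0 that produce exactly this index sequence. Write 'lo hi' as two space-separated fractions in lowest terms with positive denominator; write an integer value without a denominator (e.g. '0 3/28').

C = [1/24, 1/12, 5/24, 13/48, 11/24, 13/24, 5/8, 2/3, 3/4, 11/12, 1]
j=0 picked index 2: u0 ∈ [1/12, 5/24)
j=1 picked index 2: u0 ∈ [-1/132, 31/264)
j=2 picked index 3: u0 ∈ [7/264, 47/528)
j=3 picked index 4: u0 ∈ [-1/528, 49/264)
j=4 picked index 4: u0 ∈ [-49/528, 25/264)
j=5 picked index 5: u0 ∈ [1/264, 23/264)
j=6 picked index 7: u0 ∈ [7/88, 4/33)
j=7 picked index 8: u0 ∈ [1/33, 5/44)
j=8 picked index 9: u0 ∈ [1/44, 25/132)
j=9 picked index 9: u0 ∈ [-3/44, 13/132)
j=10 picked index 10: u0 ∈ [1/132, 1/11)
intersection: [1/12, 23/264)

1/12 23/264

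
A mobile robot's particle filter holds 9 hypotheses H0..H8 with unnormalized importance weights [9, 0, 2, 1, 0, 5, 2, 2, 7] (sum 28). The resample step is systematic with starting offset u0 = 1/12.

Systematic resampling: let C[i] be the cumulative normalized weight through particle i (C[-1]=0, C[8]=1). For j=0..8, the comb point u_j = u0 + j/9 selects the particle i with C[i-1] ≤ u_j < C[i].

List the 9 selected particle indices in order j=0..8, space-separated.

0 0 0 3 5 6 8 8 8

C = [9/28, 9/28, 11/28, 3/7, 3/7, 17/28, 19/28, 3/4, 1]
j=0: u_0=1/12 ∈ [0, 9/28) → index 0
j=1: u_1=7/36 ∈ [0, 9/28) → index 0
j=2: u_2=11/36 ∈ [0, 9/28) → index 0
j=3: u_3=5/12 ∈ [11/28, 3/7) → index 3
j=4: u_4=19/36 ∈ [3/7, 17/28) → index 5
j=5: u_5=23/36 ∈ [17/28, 19/28) → index 6
j=6: u_6=3/4 ∈ [3/4, 1) → index 8
j=7: u_7=31/36 ∈ [3/4, 1) → index 8
j=8: u_8=35/36 ∈ [3/4, 1) → index 8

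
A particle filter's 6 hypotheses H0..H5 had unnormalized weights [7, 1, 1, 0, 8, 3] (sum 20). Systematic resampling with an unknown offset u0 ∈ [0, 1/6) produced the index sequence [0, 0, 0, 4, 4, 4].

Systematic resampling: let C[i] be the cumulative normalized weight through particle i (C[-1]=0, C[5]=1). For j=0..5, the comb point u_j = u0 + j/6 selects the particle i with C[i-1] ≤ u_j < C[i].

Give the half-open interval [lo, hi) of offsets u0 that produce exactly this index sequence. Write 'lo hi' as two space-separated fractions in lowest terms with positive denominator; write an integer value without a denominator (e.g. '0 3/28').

C = [7/20, 2/5, 9/20, 9/20, 17/20, 1]
j=0 picked index 0: u0 ∈ [0, 7/20)
j=1 picked index 0: u0 ∈ [-1/6, 11/60)
j=2 picked index 0: u0 ∈ [-1/3, 1/60)
j=3 picked index 4: u0 ∈ [-1/20, 7/20)
j=4 picked index 4: u0 ∈ [-13/60, 11/60)
j=5 picked index 4: u0 ∈ [-23/60, 1/60)
intersection: [0, 1/60)

0 1/60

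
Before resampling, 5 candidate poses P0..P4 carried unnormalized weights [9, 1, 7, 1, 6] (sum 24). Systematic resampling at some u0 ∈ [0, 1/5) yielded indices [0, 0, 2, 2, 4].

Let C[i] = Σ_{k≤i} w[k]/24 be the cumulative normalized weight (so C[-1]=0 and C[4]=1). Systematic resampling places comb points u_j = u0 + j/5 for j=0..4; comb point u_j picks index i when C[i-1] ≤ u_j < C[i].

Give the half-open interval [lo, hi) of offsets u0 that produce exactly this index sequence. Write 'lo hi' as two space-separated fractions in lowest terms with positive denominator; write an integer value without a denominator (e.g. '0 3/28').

C = [3/8, 5/12, 17/24, 3/4, 1]
j=0 picked index 0: u0 ∈ [0, 3/8)
j=1 picked index 0: u0 ∈ [-1/5, 7/40)
j=2 picked index 2: u0 ∈ [1/60, 37/120)
j=3 picked index 2: u0 ∈ [-11/60, 13/120)
j=4 picked index 4: u0 ∈ [-1/20, 1/5)
intersection: [1/60, 13/120)

1/60 13/120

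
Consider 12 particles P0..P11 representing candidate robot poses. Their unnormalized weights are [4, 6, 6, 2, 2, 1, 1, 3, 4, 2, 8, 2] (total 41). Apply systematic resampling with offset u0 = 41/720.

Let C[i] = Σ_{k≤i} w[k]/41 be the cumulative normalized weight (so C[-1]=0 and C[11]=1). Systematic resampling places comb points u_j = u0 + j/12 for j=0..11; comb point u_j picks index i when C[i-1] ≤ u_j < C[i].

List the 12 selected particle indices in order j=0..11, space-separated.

C = [4/41, 10/41, 16/41, 18/41, 20/41, 21/41, 22/41, 25/41, 29/41, 31/41, 39/41, 1]
j=0: u_0=41/720 ∈ [0, 4/41) → index 0
j=1: u_1=101/720 ∈ [4/41, 10/41) → index 1
j=2: u_2=161/720 ∈ [4/41, 10/41) → index 1
j=3: u_3=221/720 ∈ [10/41, 16/41) → index 2
j=4: u_4=281/720 ∈ [16/41, 18/41) → index 3
j=5: u_5=341/720 ∈ [18/41, 20/41) → index 4
j=6: u_6=401/720 ∈ [22/41, 25/41) → index 7
j=7: u_7=461/720 ∈ [25/41, 29/41) → index 8
j=8: u_8=521/720 ∈ [29/41, 31/41) → index 9
j=9: u_9=581/720 ∈ [31/41, 39/41) → index 10
j=10: u_10=641/720 ∈ [31/41, 39/41) → index 10
j=11: u_11=701/720 ∈ [39/41, 1) → index 11

0 1 1 2 3 4 7 8 9 10 10 11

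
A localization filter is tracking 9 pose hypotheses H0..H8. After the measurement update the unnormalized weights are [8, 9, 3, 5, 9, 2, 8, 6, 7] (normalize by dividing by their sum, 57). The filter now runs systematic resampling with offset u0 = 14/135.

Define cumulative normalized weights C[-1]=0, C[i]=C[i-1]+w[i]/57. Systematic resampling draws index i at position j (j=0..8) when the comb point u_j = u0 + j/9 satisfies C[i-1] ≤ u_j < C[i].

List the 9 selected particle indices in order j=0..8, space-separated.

0 1 2 3 4 6 6 8 8

C = [8/57, 17/57, 20/57, 25/57, 34/57, 12/19, 44/57, 50/57, 1]
j=0: u_0=14/135 ∈ [0, 8/57) → index 0
j=1: u_1=29/135 ∈ [8/57, 17/57) → index 1
j=2: u_2=44/135 ∈ [17/57, 20/57) → index 2
j=3: u_3=59/135 ∈ [20/57, 25/57) → index 3
j=4: u_4=74/135 ∈ [25/57, 34/57) → index 4
j=5: u_5=89/135 ∈ [12/19, 44/57) → index 6
j=6: u_6=104/135 ∈ [12/19, 44/57) → index 6
j=7: u_7=119/135 ∈ [50/57, 1) → index 8
j=8: u_8=134/135 ∈ [50/57, 1) → index 8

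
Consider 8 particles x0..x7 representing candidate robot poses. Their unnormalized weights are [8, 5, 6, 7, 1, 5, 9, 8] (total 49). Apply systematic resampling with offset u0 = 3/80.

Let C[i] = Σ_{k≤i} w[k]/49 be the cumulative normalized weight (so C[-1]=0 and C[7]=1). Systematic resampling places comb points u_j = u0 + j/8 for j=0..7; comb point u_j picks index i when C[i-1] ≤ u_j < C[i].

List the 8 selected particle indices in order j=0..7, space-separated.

C = [8/49, 13/49, 19/49, 26/49, 27/49, 32/49, 41/49, 1]
j=0: u_0=3/80 ∈ [0, 8/49) → index 0
j=1: u_1=13/80 ∈ [0, 8/49) → index 0
j=2: u_2=23/80 ∈ [13/49, 19/49) → index 2
j=3: u_3=33/80 ∈ [19/49, 26/49) → index 3
j=4: u_4=43/80 ∈ [26/49, 27/49) → index 4
j=5: u_5=53/80 ∈ [32/49, 41/49) → index 6
j=6: u_6=63/80 ∈ [32/49, 41/49) → index 6
j=7: u_7=73/80 ∈ [41/49, 1) → index 7

0 0 2 3 4 6 6 7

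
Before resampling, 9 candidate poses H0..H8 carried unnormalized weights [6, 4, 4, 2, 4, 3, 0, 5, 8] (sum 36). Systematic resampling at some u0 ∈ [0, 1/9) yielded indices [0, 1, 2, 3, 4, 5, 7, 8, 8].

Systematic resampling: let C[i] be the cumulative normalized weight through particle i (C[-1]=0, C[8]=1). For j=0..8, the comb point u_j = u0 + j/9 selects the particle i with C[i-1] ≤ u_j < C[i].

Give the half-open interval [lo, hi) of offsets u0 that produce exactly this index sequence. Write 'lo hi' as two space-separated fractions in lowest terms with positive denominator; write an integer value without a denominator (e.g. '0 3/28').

1/18 1/12

C = [1/6, 5/18, 7/18, 4/9, 5/9, 23/36, 23/36, 7/9, 1]
j=0 picked index 0: u0 ∈ [0, 1/6)
j=1 picked index 1: u0 ∈ [1/18, 1/6)
j=2 picked index 2: u0 ∈ [1/18, 1/6)
j=3 picked index 3: u0 ∈ [1/18, 1/9)
j=4 picked index 4: u0 ∈ [0, 1/9)
j=5 picked index 5: u0 ∈ [0, 1/12)
j=6 picked index 7: u0 ∈ [-1/36, 1/9)
j=7 picked index 8: u0 ∈ [0, 2/9)
j=8 picked index 8: u0 ∈ [-1/9, 1/9)
intersection: [1/18, 1/12)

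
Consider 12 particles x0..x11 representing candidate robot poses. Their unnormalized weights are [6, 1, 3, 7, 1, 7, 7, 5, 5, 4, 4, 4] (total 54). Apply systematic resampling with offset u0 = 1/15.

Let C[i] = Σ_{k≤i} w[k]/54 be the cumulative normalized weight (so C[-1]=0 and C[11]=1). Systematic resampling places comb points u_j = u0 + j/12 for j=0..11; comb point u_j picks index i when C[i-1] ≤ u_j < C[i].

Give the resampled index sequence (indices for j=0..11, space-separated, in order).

0 2 3 4 5 6 6 7 8 9 10 11

C = [1/9, 7/54, 5/27, 17/54, 1/3, 25/54, 16/27, 37/54, 7/9, 23/27, 25/27, 1]
j=0: u_0=1/15 ∈ [0, 1/9) → index 0
j=1: u_1=3/20 ∈ [7/54, 5/27) → index 2
j=2: u_2=7/30 ∈ [5/27, 17/54) → index 3
j=3: u_3=19/60 ∈ [17/54, 1/3) → index 4
j=4: u_4=2/5 ∈ [1/3, 25/54) → index 5
j=5: u_5=29/60 ∈ [25/54, 16/27) → index 6
j=6: u_6=17/30 ∈ [25/54, 16/27) → index 6
j=7: u_7=13/20 ∈ [16/27, 37/54) → index 7
j=8: u_8=11/15 ∈ [37/54, 7/9) → index 8
j=9: u_9=49/60 ∈ [7/9, 23/27) → index 9
j=10: u_10=9/10 ∈ [23/27, 25/27) → index 10
j=11: u_11=59/60 ∈ [25/27, 1) → index 11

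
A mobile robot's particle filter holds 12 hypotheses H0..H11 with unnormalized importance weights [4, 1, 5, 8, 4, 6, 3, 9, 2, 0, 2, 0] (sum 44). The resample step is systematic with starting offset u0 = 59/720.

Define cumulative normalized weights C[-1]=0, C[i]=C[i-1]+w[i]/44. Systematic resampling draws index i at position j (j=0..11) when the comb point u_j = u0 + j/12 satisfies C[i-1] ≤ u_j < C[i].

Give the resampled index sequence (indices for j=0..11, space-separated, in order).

C = [1/11, 5/44, 5/22, 9/22, 1/2, 7/11, 31/44, 10/11, 21/22, 21/22, 1, 1]
j=0: u_0=59/720 ∈ [0, 1/11) → index 0
j=1: u_1=119/720 ∈ [5/44, 5/22) → index 2
j=2: u_2=179/720 ∈ [5/22, 9/22) → index 3
j=3: u_3=239/720 ∈ [5/22, 9/22) → index 3
j=4: u_4=299/720 ∈ [9/22, 1/2) → index 4
j=5: u_5=359/720 ∈ [9/22, 1/2) → index 4
j=6: u_6=419/720 ∈ [1/2, 7/11) → index 5
j=7: u_7=479/720 ∈ [7/11, 31/44) → index 6
j=8: u_8=539/720 ∈ [31/44, 10/11) → index 7
j=9: u_9=599/720 ∈ [31/44, 10/11) → index 7
j=10: u_10=659/720 ∈ [10/11, 21/22) → index 8
j=11: u_11=719/720 ∈ [21/22, 1) → index 10

0 2 3 3 4 4 5 6 7 7 8 10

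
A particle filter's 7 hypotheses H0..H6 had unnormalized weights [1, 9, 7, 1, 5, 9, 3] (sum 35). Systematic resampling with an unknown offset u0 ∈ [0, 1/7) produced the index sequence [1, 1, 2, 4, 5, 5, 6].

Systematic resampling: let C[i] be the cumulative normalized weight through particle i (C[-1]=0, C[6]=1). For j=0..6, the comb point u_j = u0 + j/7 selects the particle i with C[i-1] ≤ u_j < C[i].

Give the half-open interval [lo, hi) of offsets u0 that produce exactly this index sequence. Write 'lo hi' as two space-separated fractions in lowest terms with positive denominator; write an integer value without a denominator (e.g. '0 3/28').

3/35 1/7

C = [1/35, 2/7, 17/35, 18/35, 23/35, 32/35, 1]
j=0 picked index 1: u0 ∈ [1/35, 2/7)
j=1 picked index 1: u0 ∈ [-4/35, 1/7)
j=2 picked index 2: u0 ∈ [0, 1/5)
j=3 picked index 4: u0 ∈ [3/35, 8/35)
j=4 picked index 5: u0 ∈ [3/35, 12/35)
j=5 picked index 5: u0 ∈ [-2/35, 1/5)
j=6 picked index 6: u0 ∈ [2/35, 1/7)
intersection: [3/35, 1/7)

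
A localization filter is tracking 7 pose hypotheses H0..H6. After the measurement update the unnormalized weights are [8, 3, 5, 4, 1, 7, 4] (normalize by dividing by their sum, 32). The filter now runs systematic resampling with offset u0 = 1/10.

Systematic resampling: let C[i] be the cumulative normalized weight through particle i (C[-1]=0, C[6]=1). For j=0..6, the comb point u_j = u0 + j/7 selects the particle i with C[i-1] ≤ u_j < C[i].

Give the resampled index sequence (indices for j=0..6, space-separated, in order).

C = [1/4, 11/32, 1/2, 5/8, 21/32, 7/8, 1]
j=0: u_0=1/10 ∈ [0, 1/4) → index 0
j=1: u_1=17/70 ∈ [0, 1/4) → index 0
j=2: u_2=27/70 ∈ [11/32, 1/2) → index 2
j=3: u_3=37/70 ∈ [1/2, 5/8) → index 3
j=4: u_4=47/70 ∈ [21/32, 7/8) → index 5
j=5: u_5=57/70 ∈ [21/32, 7/8) → index 5
j=6: u_6=67/70 ∈ [7/8, 1) → index 6

0 0 2 3 5 5 6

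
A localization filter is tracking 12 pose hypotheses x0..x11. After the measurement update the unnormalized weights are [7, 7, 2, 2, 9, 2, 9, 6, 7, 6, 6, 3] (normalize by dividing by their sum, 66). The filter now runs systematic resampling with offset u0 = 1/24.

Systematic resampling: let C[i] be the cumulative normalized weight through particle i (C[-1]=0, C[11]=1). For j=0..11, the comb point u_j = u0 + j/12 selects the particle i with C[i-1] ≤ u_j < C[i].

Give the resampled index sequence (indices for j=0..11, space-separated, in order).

0 1 1 4 4 6 6 7 8 9 10 11

C = [7/66, 7/33, 8/33, 3/11, 9/22, 29/66, 19/33, 2/3, 17/22, 19/22, 21/22, 1]
j=0: u_0=1/24 ∈ [0, 7/66) → index 0
j=1: u_1=1/8 ∈ [7/66, 7/33) → index 1
j=2: u_2=5/24 ∈ [7/66, 7/33) → index 1
j=3: u_3=7/24 ∈ [3/11, 9/22) → index 4
j=4: u_4=3/8 ∈ [3/11, 9/22) → index 4
j=5: u_5=11/24 ∈ [29/66, 19/33) → index 6
j=6: u_6=13/24 ∈ [29/66, 19/33) → index 6
j=7: u_7=5/8 ∈ [19/33, 2/3) → index 7
j=8: u_8=17/24 ∈ [2/3, 17/22) → index 8
j=9: u_9=19/24 ∈ [17/22, 19/22) → index 9
j=10: u_10=7/8 ∈ [19/22, 21/22) → index 10
j=11: u_11=23/24 ∈ [21/22, 1) → index 11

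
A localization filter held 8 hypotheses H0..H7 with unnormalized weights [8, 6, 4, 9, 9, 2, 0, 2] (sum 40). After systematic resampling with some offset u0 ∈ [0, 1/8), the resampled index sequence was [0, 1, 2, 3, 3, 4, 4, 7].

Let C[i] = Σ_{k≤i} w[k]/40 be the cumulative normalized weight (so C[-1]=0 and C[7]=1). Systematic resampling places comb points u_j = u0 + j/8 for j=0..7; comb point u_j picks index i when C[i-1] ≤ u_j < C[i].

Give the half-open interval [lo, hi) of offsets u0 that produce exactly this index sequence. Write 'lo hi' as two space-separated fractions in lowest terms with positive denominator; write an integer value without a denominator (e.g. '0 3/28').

C = [1/5, 7/20, 9/20, 27/40, 9/10, 19/20, 19/20, 1]
j=0 picked index 0: u0 ∈ [0, 1/5)
j=1 picked index 1: u0 ∈ [3/40, 9/40)
j=2 picked index 2: u0 ∈ [1/10, 1/5)
j=3 picked index 3: u0 ∈ [3/40, 3/10)
j=4 picked index 3: u0 ∈ [-1/20, 7/40)
j=5 picked index 4: u0 ∈ [1/20, 11/40)
j=6 picked index 4: u0 ∈ [-3/40, 3/20)
j=7 picked index 7: u0 ∈ [3/40, 1/8)
intersection: [1/10, 1/8)

1/10 1/8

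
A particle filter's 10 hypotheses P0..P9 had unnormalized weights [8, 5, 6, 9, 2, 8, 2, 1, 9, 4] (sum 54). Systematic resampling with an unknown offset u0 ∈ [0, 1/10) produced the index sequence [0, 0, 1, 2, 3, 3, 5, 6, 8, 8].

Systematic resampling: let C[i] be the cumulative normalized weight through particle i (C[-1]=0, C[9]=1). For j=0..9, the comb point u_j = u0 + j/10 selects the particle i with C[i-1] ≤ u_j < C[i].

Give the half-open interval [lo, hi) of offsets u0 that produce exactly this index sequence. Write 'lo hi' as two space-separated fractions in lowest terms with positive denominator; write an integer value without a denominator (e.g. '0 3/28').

C = [4/27, 13/54, 19/54, 14/27, 5/9, 19/27, 20/27, 41/54, 25/27, 1]
j=0 picked index 0: u0 ∈ [0, 4/27)
j=1 picked index 0: u0 ∈ [-1/10, 13/270)
j=2 picked index 1: u0 ∈ [-7/135, 11/270)
j=3 picked index 2: u0 ∈ [-8/135, 7/135)
j=4 picked index 3: u0 ∈ [-13/270, 16/135)
j=5 picked index 3: u0 ∈ [-4/27, 1/54)
j=6 picked index 5: u0 ∈ [-2/45, 14/135)
j=7 picked index 6: u0 ∈ [1/270, 11/270)
j=8 picked index 8: u0 ∈ [-11/270, 17/135)
j=9 picked index 8: u0 ∈ [-19/135, 7/270)
intersection: [1/270, 1/54)

1/270 1/54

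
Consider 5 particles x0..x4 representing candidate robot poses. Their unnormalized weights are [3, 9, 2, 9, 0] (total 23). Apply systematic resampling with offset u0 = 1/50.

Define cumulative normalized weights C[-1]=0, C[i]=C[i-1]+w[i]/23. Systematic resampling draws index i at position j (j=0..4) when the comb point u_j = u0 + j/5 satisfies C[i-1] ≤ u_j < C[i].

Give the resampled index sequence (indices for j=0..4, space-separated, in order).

0 1 1 3 3

C = [3/23, 12/23, 14/23, 1, 1]
j=0: u_0=1/50 ∈ [0, 3/23) → index 0
j=1: u_1=11/50 ∈ [3/23, 12/23) → index 1
j=2: u_2=21/50 ∈ [3/23, 12/23) → index 1
j=3: u_3=31/50 ∈ [14/23, 1) → index 3
j=4: u_4=41/50 ∈ [14/23, 1) → index 3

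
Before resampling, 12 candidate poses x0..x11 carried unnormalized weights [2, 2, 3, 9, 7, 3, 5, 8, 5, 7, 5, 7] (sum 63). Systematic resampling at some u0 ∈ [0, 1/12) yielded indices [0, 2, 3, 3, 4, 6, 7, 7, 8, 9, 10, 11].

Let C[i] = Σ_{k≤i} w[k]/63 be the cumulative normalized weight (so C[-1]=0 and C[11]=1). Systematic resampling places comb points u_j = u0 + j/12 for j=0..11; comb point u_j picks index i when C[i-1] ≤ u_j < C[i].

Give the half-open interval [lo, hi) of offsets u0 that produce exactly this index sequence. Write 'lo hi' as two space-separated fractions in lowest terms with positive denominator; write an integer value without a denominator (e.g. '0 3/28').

0 1/252

C = [2/63, 4/63, 1/9, 16/63, 23/63, 26/63, 31/63, 13/21, 44/63, 17/21, 8/9, 1]
j=0 picked index 0: u0 ∈ [0, 2/63)
j=1 picked index 2: u0 ∈ [-5/252, 1/36)
j=2 picked index 3: u0 ∈ [-1/18, 11/126)
j=3 picked index 3: u0 ∈ [-5/36, 1/252)
j=4 picked index 4: u0 ∈ [-5/63, 2/63)
j=5 picked index 6: u0 ∈ [-1/252, 19/252)
j=6 picked index 7: u0 ∈ [-1/126, 5/42)
j=7 picked index 7: u0 ∈ [-23/252, 1/28)
j=8 picked index 8: u0 ∈ [-1/21, 2/63)
j=9 picked index 9: u0 ∈ [-13/252, 5/84)
j=10 picked index 10: u0 ∈ [-1/42, 1/18)
j=11 picked index 11: u0 ∈ [-1/36, 1/12)
intersection: [0, 1/252)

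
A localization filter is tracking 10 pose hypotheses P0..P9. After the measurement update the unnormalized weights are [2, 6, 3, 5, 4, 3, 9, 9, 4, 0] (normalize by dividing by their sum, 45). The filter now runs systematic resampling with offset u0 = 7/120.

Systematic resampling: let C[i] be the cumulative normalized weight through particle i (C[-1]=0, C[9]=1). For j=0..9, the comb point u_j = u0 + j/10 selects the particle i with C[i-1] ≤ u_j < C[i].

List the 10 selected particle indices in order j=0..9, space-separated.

1 1 3 4 5 6 6 7 7 8

C = [2/45, 8/45, 11/45, 16/45, 4/9, 23/45, 32/45, 41/45, 1, 1]
j=0: u_0=7/120 ∈ [2/45, 8/45) → index 1
j=1: u_1=19/120 ∈ [2/45, 8/45) → index 1
j=2: u_2=31/120 ∈ [11/45, 16/45) → index 3
j=3: u_3=43/120 ∈ [16/45, 4/9) → index 4
j=4: u_4=11/24 ∈ [4/9, 23/45) → index 5
j=5: u_5=67/120 ∈ [23/45, 32/45) → index 6
j=6: u_6=79/120 ∈ [23/45, 32/45) → index 6
j=7: u_7=91/120 ∈ [32/45, 41/45) → index 7
j=8: u_8=103/120 ∈ [32/45, 41/45) → index 7
j=9: u_9=23/24 ∈ [41/45, 1) → index 8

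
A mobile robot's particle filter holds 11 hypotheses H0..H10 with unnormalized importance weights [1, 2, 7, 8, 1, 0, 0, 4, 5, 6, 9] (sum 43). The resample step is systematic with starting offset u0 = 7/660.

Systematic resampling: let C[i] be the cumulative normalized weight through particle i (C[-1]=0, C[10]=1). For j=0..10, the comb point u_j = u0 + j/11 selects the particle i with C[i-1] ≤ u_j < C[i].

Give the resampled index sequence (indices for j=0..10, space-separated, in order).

0 2 2 3 3 7 8 8 9 10 10

C = [1/43, 3/43, 10/43, 18/43, 19/43, 19/43, 19/43, 23/43, 28/43, 34/43, 1]
j=0: u_0=7/660 ∈ [0, 1/43) → index 0
j=1: u_1=67/660 ∈ [3/43, 10/43) → index 2
j=2: u_2=127/660 ∈ [3/43, 10/43) → index 2
j=3: u_3=17/60 ∈ [10/43, 18/43) → index 3
j=4: u_4=247/660 ∈ [10/43, 18/43) → index 3
j=5: u_5=307/660 ∈ [19/43, 23/43) → index 7
j=6: u_6=367/660 ∈ [23/43, 28/43) → index 8
j=7: u_7=427/660 ∈ [23/43, 28/43) → index 8
j=8: u_8=487/660 ∈ [28/43, 34/43) → index 9
j=9: u_9=547/660 ∈ [34/43, 1) → index 10
j=10: u_10=607/660 ∈ [34/43, 1) → index 10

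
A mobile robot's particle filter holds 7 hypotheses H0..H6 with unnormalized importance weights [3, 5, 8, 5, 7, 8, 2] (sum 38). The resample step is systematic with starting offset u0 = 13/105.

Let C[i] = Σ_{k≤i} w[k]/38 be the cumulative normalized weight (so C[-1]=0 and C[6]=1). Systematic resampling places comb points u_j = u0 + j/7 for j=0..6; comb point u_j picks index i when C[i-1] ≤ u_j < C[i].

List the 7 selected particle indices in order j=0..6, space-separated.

C = [3/38, 4/19, 8/19, 21/38, 14/19, 18/19, 1]
j=0: u_0=13/105 ∈ [3/38, 4/19) → index 1
j=1: u_1=4/15 ∈ [4/19, 8/19) → index 2
j=2: u_2=43/105 ∈ [4/19, 8/19) → index 2
j=3: u_3=58/105 ∈ [8/19, 21/38) → index 3
j=4: u_4=73/105 ∈ [21/38, 14/19) → index 4
j=5: u_5=88/105 ∈ [14/19, 18/19) → index 5
j=6: u_6=103/105 ∈ [18/19, 1) → index 6

1 2 2 3 4 5 6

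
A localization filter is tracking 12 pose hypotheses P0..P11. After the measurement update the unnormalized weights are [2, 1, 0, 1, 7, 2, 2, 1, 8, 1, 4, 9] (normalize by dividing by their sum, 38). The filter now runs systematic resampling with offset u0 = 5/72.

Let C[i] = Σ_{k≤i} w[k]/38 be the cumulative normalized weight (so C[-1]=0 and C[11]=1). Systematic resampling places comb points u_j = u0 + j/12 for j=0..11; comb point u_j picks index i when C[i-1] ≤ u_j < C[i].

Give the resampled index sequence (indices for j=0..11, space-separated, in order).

C = [1/19, 3/38, 3/38, 2/19, 11/38, 13/38, 15/38, 8/19, 12/19, 25/38, 29/38, 1]
j=0: u_0=5/72 ∈ [1/19, 3/38) → index 1
j=1: u_1=11/72 ∈ [2/19, 11/38) → index 4
j=2: u_2=17/72 ∈ [2/19, 11/38) → index 4
j=3: u_3=23/72 ∈ [11/38, 13/38) → index 5
j=4: u_4=29/72 ∈ [15/38, 8/19) → index 7
j=5: u_5=35/72 ∈ [8/19, 12/19) → index 8
j=6: u_6=41/72 ∈ [8/19, 12/19) → index 8
j=7: u_7=47/72 ∈ [12/19, 25/38) → index 9
j=8: u_8=53/72 ∈ [25/38, 29/38) → index 10
j=9: u_9=59/72 ∈ [29/38, 1) → index 11
j=10: u_10=65/72 ∈ [29/38, 1) → index 11
j=11: u_11=71/72 ∈ [29/38, 1) → index 11

1 4 4 5 7 8 8 9 10 11 11 11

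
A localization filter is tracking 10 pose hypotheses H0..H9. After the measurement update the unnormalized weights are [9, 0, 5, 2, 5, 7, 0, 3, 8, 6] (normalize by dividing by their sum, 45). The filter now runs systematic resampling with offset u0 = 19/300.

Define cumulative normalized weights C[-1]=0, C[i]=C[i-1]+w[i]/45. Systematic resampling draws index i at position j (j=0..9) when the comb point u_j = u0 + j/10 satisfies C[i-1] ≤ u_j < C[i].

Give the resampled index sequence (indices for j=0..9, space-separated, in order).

0 0 2 4 4 5 7 8 8 9

C = [1/5, 1/5, 14/45, 16/45, 7/15, 28/45, 28/45, 31/45, 13/15, 1]
j=0: u_0=19/300 ∈ [0, 1/5) → index 0
j=1: u_1=49/300 ∈ [0, 1/5) → index 0
j=2: u_2=79/300 ∈ [1/5, 14/45) → index 2
j=3: u_3=109/300 ∈ [16/45, 7/15) → index 4
j=4: u_4=139/300 ∈ [16/45, 7/15) → index 4
j=5: u_5=169/300 ∈ [7/15, 28/45) → index 5
j=6: u_6=199/300 ∈ [28/45, 31/45) → index 7
j=7: u_7=229/300 ∈ [31/45, 13/15) → index 8
j=8: u_8=259/300 ∈ [31/45, 13/15) → index 8
j=9: u_9=289/300 ∈ [13/15, 1) → index 9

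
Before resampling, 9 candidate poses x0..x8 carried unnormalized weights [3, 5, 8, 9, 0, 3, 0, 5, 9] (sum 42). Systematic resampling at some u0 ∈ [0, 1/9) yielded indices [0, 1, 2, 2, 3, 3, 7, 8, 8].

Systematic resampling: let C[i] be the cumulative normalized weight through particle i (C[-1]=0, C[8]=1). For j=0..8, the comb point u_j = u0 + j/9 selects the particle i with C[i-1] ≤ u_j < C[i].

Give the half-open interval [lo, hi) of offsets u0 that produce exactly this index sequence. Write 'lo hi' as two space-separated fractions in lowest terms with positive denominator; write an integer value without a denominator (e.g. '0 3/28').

C = [1/14, 4/21, 8/21, 25/42, 25/42, 2/3, 2/3, 11/14, 1]
j=0 picked index 0: u0 ∈ [0, 1/14)
j=1 picked index 1: u0 ∈ [-5/126, 5/63)
j=2 picked index 2: u0 ∈ [-2/63, 10/63)
j=3 picked index 2: u0 ∈ [-1/7, 1/21)
j=4 picked index 3: u0 ∈ [-4/63, 19/126)
j=5 picked index 3: u0 ∈ [-11/63, 5/126)
j=6 picked index 7: u0 ∈ [0, 5/42)
j=7 picked index 8: u0 ∈ [1/126, 2/9)
j=8 picked index 8: u0 ∈ [-13/126, 1/9)
intersection: [1/126, 5/126)

1/126 5/126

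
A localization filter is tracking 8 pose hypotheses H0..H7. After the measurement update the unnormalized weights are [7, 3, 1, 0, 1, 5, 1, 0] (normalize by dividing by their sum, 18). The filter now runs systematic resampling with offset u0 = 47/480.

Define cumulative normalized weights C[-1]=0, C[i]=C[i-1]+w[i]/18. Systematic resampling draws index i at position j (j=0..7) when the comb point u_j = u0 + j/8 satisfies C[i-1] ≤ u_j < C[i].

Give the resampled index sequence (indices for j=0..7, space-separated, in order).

0 0 0 1 2 5 5 6

C = [7/18, 5/9, 11/18, 11/18, 2/3, 17/18, 1, 1]
j=0: u_0=47/480 ∈ [0, 7/18) → index 0
j=1: u_1=107/480 ∈ [0, 7/18) → index 0
j=2: u_2=167/480 ∈ [0, 7/18) → index 0
j=3: u_3=227/480 ∈ [7/18, 5/9) → index 1
j=4: u_4=287/480 ∈ [5/9, 11/18) → index 2
j=5: u_5=347/480 ∈ [2/3, 17/18) → index 5
j=6: u_6=407/480 ∈ [2/3, 17/18) → index 5
j=7: u_7=467/480 ∈ [17/18, 1) → index 6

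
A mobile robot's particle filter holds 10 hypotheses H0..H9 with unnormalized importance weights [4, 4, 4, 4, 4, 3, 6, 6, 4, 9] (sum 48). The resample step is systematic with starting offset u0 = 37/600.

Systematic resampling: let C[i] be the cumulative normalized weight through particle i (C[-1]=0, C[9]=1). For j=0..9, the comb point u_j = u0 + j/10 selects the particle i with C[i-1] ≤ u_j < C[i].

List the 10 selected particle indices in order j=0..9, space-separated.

C = [1/12, 1/6, 1/4, 1/3, 5/12, 23/48, 29/48, 35/48, 13/16, 1]
j=0: u_0=37/600 ∈ [0, 1/12) → index 0
j=1: u_1=97/600 ∈ [1/12, 1/6) → index 1
j=2: u_2=157/600 ∈ [1/4, 1/3) → index 3
j=3: u_3=217/600 ∈ [1/3, 5/12) → index 4
j=4: u_4=277/600 ∈ [5/12, 23/48) → index 5
j=5: u_5=337/600 ∈ [23/48, 29/48) → index 6
j=6: u_6=397/600 ∈ [29/48, 35/48) → index 7
j=7: u_7=457/600 ∈ [35/48, 13/16) → index 8
j=8: u_8=517/600 ∈ [13/16, 1) → index 9
j=9: u_9=577/600 ∈ [13/16, 1) → index 9

0 1 3 4 5 6 7 8 9 9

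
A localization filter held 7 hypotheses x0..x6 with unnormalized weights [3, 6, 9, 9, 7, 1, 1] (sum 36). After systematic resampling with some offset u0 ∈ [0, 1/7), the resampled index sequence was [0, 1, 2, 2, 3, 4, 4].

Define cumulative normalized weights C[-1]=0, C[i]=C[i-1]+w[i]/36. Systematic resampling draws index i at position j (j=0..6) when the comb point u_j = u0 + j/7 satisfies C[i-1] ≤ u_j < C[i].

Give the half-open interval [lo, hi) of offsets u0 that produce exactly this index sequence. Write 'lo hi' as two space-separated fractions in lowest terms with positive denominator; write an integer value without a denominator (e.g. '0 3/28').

1/28 1/14

C = [1/12, 1/4, 1/2, 3/4, 17/18, 35/36, 1]
j=0 picked index 0: u0 ∈ [0, 1/12)
j=1 picked index 1: u0 ∈ [-5/84, 3/28)
j=2 picked index 2: u0 ∈ [-1/28, 3/14)
j=3 picked index 2: u0 ∈ [-5/28, 1/14)
j=4 picked index 3: u0 ∈ [-1/14, 5/28)
j=5 picked index 4: u0 ∈ [1/28, 29/126)
j=6 picked index 4: u0 ∈ [-3/28, 11/126)
intersection: [1/28, 1/14)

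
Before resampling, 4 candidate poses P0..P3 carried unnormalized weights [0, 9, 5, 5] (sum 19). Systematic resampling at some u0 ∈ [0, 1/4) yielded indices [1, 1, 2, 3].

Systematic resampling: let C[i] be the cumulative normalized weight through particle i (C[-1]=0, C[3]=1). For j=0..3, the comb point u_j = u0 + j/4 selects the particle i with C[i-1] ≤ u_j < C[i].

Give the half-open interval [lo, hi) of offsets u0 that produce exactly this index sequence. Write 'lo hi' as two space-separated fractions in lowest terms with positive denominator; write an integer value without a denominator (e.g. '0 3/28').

C = [0, 9/19, 14/19, 1]
j=0 picked index 1: u0 ∈ [0, 9/19)
j=1 picked index 1: u0 ∈ [-1/4, 17/76)
j=2 picked index 2: u0 ∈ [-1/38, 9/38)
j=3 picked index 3: u0 ∈ [-1/76, 1/4)
intersection: [0, 17/76)

0 17/76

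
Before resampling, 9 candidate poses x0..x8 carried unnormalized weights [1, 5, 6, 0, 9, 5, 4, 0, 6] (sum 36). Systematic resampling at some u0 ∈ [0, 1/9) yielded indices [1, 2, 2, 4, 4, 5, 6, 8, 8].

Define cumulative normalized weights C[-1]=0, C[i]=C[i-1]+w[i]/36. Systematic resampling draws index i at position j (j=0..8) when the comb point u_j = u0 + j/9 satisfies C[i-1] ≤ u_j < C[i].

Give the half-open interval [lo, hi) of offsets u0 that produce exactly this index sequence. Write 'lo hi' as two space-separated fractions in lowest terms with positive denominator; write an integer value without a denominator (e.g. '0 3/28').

C = [1/36, 1/6, 1/3, 1/3, 7/12, 13/18, 5/6, 5/6, 1]
j=0 picked index 1: u0 ∈ [1/36, 1/6)
j=1 picked index 2: u0 ∈ [1/18, 2/9)
j=2 picked index 2: u0 ∈ [-1/18, 1/9)
j=3 picked index 4: u0 ∈ [0, 1/4)
j=4 picked index 4: u0 ∈ [-1/9, 5/36)
j=5 picked index 5: u0 ∈ [1/36, 1/6)
j=6 picked index 6: u0 ∈ [1/18, 1/6)
j=7 picked index 8: u0 ∈ [1/18, 2/9)
j=8 picked index 8: u0 ∈ [-1/18, 1/9)
intersection: [1/18, 1/9)

1/18 1/9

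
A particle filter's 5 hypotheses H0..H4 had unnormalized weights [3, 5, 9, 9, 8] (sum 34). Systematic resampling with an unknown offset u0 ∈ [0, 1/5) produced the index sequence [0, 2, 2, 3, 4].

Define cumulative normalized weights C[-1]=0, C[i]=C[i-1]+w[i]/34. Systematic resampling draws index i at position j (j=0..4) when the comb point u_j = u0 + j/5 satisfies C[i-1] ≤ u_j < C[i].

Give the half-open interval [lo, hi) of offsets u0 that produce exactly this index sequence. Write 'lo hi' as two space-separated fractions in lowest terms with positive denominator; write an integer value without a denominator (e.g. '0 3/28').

C = [3/34, 4/17, 1/2, 13/17, 1]
j=0 picked index 0: u0 ∈ [0, 3/34)
j=1 picked index 2: u0 ∈ [3/85, 3/10)
j=2 picked index 2: u0 ∈ [-14/85, 1/10)
j=3 picked index 3: u0 ∈ [-1/10, 14/85)
j=4 picked index 4: u0 ∈ [-3/85, 1/5)
intersection: [3/85, 3/34)

3/85 3/34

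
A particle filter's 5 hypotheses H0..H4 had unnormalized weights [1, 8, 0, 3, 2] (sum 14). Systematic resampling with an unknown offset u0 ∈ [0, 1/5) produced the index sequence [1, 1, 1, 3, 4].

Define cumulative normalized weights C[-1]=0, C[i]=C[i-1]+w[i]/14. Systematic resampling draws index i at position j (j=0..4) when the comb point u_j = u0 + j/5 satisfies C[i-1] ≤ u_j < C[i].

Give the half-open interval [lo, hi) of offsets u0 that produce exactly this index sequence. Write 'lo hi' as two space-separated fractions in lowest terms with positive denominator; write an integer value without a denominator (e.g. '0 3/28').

C = [1/14, 9/14, 9/14, 6/7, 1]
j=0 picked index 1: u0 ∈ [1/14, 9/14)
j=1 picked index 1: u0 ∈ [-9/70, 31/70)
j=2 picked index 1: u0 ∈ [-23/70, 17/70)
j=3 picked index 3: u0 ∈ [3/70, 9/35)
j=4 picked index 4: u0 ∈ [2/35, 1/5)
intersection: [1/14, 1/5)

1/14 1/5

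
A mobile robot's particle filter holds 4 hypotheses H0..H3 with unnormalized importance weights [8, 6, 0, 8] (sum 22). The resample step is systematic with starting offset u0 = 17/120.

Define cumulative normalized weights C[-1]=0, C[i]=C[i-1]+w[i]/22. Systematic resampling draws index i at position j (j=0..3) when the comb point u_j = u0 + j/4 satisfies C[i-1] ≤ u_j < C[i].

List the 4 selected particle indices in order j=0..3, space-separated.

0 1 3 3

C = [4/11, 7/11, 7/11, 1]
j=0: u_0=17/120 ∈ [0, 4/11) → index 0
j=1: u_1=47/120 ∈ [4/11, 7/11) → index 1
j=2: u_2=77/120 ∈ [7/11, 1) → index 3
j=3: u_3=107/120 ∈ [7/11, 1) → index 3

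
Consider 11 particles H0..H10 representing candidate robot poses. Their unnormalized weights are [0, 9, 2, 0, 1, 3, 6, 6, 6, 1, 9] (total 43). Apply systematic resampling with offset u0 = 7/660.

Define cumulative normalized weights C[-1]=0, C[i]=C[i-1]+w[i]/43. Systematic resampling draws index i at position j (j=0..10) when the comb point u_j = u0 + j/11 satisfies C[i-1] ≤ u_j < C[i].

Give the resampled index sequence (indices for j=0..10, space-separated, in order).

1 1 1 5 6 6 7 8 8 10 10

C = [0, 9/43, 11/43, 11/43, 12/43, 15/43, 21/43, 27/43, 33/43, 34/43, 1]
j=0: u_0=7/660 ∈ [0, 9/43) → index 1
j=1: u_1=67/660 ∈ [0, 9/43) → index 1
j=2: u_2=127/660 ∈ [0, 9/43) → index 1
j=3: u_3=17/60 ∈ [12/43, 15/43) → index 5
j=4: u_4=247/660 ∈ [15/43, 21/43) → index 6
j=5: u_5=307/660 ∈ [15/43, 21/43) → index 6
j=6: u_6=367/660 ∈ [21/43, 27/43) → index 7
j=7: u_7=427/660 ∈ [27/43, 33/43) → index 8
j=8: u_8=487/660 ∈ [27/43, 33/43) → index 8
j=9: u_9=547/660 ∈ [34/43, 1) → index 10
j=10: u_10=607/660 ∈ [34/43, 1) → index 10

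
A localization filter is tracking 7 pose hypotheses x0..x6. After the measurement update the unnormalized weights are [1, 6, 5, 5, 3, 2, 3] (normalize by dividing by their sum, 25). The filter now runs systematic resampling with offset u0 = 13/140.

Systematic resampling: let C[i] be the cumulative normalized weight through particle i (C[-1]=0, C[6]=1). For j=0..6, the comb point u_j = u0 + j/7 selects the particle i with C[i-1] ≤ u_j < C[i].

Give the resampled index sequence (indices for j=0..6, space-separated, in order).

1 1 2 3 3 5 6

C = [1/25, 7/25, 12/25, 17/25, 4/5, 22/25, 1]
j=0: u_0=13/140 ∈ [1/25, 7/25) → index 1
j=1: u_1=33/140 ∈ [1/25, 7/25) → index 1
j=2: u_2=53/140 ∈ [7/25, 12/25) → index 2
j=3: u_3=73/140 ∈ [12/25, 17/25) → index 3
j=4: u_4=93/140 ∈ [12/25, 17/25) → index 3
j=5: u_5=113/140 ∈ [4/5, 22/25) → index 5
j=6: u_6=19/20 ∈ [22/25, 1) → index 6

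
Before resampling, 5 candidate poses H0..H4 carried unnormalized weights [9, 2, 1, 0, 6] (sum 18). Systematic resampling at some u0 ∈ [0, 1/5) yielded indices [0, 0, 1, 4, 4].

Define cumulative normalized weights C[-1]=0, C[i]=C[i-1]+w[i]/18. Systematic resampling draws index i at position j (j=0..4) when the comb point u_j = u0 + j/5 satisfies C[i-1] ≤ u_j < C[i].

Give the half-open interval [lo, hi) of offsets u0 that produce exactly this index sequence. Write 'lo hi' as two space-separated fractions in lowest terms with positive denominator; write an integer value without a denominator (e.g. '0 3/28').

1/10 1/5

C = [1/2, 11/18, 2/3, 2/3, 1]
j=0 picked index 0: u0 ∈ [0, 1/2)
j=1 picked index 0: u0 ∈ [-1/5, 3/10)
j=2 picked index 1: u0 ∈ [1/10, 19/90)
j=3 picked index 4: u0 ∈ [1/15, 2/5)
j=4 picked index 4: u0 ∈ [-2/15, 1/5)
intersection: [1/10, 1/5)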